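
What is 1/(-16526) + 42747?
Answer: 706436921/16526 ≈ 42747.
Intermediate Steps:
1/(-16526) + 42747 = -1/16526 + 42747 = 706436921/16526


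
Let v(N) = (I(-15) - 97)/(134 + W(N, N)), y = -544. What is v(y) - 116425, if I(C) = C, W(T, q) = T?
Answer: -23867069/205 ≈ -1.1642e+5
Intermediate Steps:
v(N) = -112/(134 + N) (v(N) = (-15 - 97)/(134 + N) = -112/(134 + N))
v(y) - 116425 = -112/(134 - 544) - 116425 = -112/(-410) - 116425 = -112*(-1/410) - 116425 = 56/205 - 116425 = -23867069/205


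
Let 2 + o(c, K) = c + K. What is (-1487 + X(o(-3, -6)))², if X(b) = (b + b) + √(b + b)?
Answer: (-1509 + I*√22)² ≈ 2.2771e+6 - 1.416e+4*I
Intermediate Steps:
o(c, K) = -2 + K + c (o(c, K) = -2 + (c + K) = -2 + (K + c) = -2 + K + c)
X(b) = 2*b + √2*√b (X(b) = 2*b + √(2*b) = 2*b + √2*√b)
(-1487 + X(o(-3, -6)))² = (-1487 + (2*(-2 - 6 - 3) + √2*√(-2 - 6 - 3)))² = (-1487 + (2*(-11) + √2*√(-11)))² = (-1487 + (-22 + √2*(I*√11)))² = (-1487 + (-22 + I*√22))² = (-1509 + I*√22)²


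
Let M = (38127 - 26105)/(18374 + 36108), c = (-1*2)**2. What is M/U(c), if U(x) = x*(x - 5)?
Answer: -6011/108964 ≈ -0.055165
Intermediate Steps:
c = 4 (c = (-2)**2 = 4)
U(x) = x*(-5 + x)
M = 6011/27241 (M = 12022/54482 = 12022*(1/54482) = 6011/27241 ≈ 0.22066)
M/U(c) = 6011/(27241*((4*(-5 + 4)))) = 6011/(27241*((4*(-1)))) = (6011/27241)/(-4) = (6011/27241)*(-1/4) = -6011/108964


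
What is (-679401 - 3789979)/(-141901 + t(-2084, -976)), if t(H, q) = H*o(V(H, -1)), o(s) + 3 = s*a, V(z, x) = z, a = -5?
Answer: 4469380/21850929 ≈ 0.20454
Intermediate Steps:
o(s) = -3 - 5*s (o(s) = -3 + s*(-5) = -3 - 5*s)
t(H, q) = H*(-3 - 5*H)
(-679401 - 3789979)/(-141901 + t(-2084, -976)) = (-679401 - 3789979)/(-141901 - 1*(-2084)*(3 + 5*(-2084))) = -4469380/(-141901 - 1*(-2084)*(3 - 10420)) = -4469380/(-141901 - 1*(-2084)*(-10417)) = -4469380/(-141901 - 21709028) = -4469380/(-21850929) = -4469380*(-1/21850929) = 4469380/21850929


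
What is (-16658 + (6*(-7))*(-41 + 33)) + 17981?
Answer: 1659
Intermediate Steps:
(-16658 + (6*(-7))*(-41 + 33)) + 17981 = (-16658 - 42*(-8)) + 17981 = (-16658 + 336) + 17981 = -16322 + 17981 = 1659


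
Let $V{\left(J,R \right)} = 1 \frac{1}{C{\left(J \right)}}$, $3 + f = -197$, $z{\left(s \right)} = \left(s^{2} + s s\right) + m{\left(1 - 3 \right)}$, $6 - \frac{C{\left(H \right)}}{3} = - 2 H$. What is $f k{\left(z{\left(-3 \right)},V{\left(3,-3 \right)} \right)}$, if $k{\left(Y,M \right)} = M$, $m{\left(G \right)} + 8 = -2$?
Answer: $- \frac{50}{9} \approx -5.5556$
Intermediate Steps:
$C{\left(H \right)} = 18 + 6 H$ ($C{\left(H \right)} = 18 - 3 \left(- 2 H\right) = 18 + 6 H$)
$m{\left(G \right)} = -10$ ($m{\left(G \right)} = -8 - 2 = -10$)
$z{\left(s \right)} = -10 + 2 s^{2}$ ($z{\left(s \right)} = \left(s^{2} + s s\right) - 10 = \left(s^{2} + s^{2}\right) - 10 = 2 s^{2} - 10 = -10 + 2 s^{2}$)
$f = -200$ ($f = -3 - 197 = -200$)
$V{\left(J,R \right)} = \frac{1}{18 + 6 J}$ ($V{\left(J,R \right)} = 1 \frac{1}{18 + 6 J} = \frac{1}{18 + 6 J}$)
$f k{\left(z{\left(-3 \right)},V{\left(3,-3 \right)} \right)} = - 200 \frac{1}{6 \left(3 + 3\right)} = - 200 \frac{1}{6 \cdot 6} = - 200 \cdot \frac{1}{6} \cdot \frac{1}{6} = \left(-200\right) \frac{1}{36} = - \frac{50}{9}$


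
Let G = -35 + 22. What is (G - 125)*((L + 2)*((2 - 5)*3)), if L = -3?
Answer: -1242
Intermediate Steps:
G = -13
(G - 125)*((L + 2)*((2 - 5)*3)) = (-13 - 125)*((-3 + 2)*((2 - 5)*3)) = -(-138)*(-3*3) = -(-138)*(-9) = -138*9 = -1242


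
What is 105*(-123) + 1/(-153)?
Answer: -1975996/153 ≈ -12915.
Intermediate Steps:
105*(-123) + 1/(-153) = -12915 - 1/153 = -1975996/153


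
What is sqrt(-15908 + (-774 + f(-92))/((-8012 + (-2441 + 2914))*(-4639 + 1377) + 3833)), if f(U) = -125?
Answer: I*sqrt(10014354601607037)/793421 ≈ 126.13*I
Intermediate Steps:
sqrt(-15908 + (-774 + f(-92))/((-8012 + (-2441 + 2914))*(-4639 + 1377) + 3833)) = sqrt(-15908 + (-774 - 125)/((-8012 + (-2441 + 2914))*(-4639 + 1377) + 3833)) = sqrt(-15908 - 899/((-8012 + 473)*(-3262) + 3833)) = sqrt(-15908 - 899/(-7539*(-3262) + 3833)) = sqrt(-15908 - 899/(24592218 + 3833)) = sqrt(-15908 - 899/24596051) = sqrt(-15908 - 899*1/24596051) = sqrt(-15908 - 29/793421) = sqrt(-12621741297/793421) = I*sqrt(10014354601607037)/793421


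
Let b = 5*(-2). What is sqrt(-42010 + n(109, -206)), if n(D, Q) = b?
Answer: 2*I*sqrt(10505) ≈ 204.99*I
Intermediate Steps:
b = -10
n(D, Q) = -10
sqrt(-42010 + n(109, -206)) = sqrt(-42010 - 10) = sqrt(-42020) = 2*I*sqrt(10505)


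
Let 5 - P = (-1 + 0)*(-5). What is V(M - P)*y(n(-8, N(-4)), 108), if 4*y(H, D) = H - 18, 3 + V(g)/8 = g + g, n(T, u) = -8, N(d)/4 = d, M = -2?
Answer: 364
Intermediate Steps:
N(d) = 4*d
P = 0 (P = 5 - (-1 + 0)*(-5) = 5 - (-1)*(-5) = 5 - 1*5 = 5 - 5 = 0)
V(g) = -24 + 16*g (V(g) = -24 + 8*(g + g) = -24 + 8*(2*g) = -24 + 16*g)
y(H, D) = -9/2 + H/4 (y(H, D) = (H - 18)/4 = (-18 + H)/4 = -9/2 + H/4)
V(M - P)*y(n(-8, N(-4)), 108) = (-24 + 16*(-2 - 1*0))*(-9/2 + (1/4)*(-8)) = (-24 + 16*(-2 + 0))*(-9/2 - 2) = (-24 + 16*(-2))*(-13/2) = (-24 - 32)*(-13/2) = -56*(-13/2) = 364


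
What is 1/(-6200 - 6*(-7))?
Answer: -1/6158 ≈ -0.00016239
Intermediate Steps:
1/(-6200 - 6*(-7)) = 1/(-6200 + 42) = 1/(-6158) = -1/6158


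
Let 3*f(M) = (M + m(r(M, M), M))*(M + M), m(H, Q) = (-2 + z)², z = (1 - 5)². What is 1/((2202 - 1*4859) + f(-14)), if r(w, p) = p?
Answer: -3/13067 ≈ -0.00022959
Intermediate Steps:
z = 16 (z = (-4)² = 16)
m(H, Q) = 196 (m(H, Q) = (-2 + 16)² = 14² = 196)
f(M) = 2*M*(196 + M)/3 (f(M) = ((M + 196)*(M + M))/3 = ((196 + M)*(2*M))/3 = (2*M*(196 + M))/3 = 2*M*(196 + M)/3)
1/((2202 - 1*4859) + f(-14)) = 1/((2202 - 1*4859) + (⅔)*(-14)*(196 - 14)) = 1/((2202 - 4859) + (⅔)*(-14)*182) = 1/(-2657 - 5096/3) = 1/(-13067/3) = -3/13067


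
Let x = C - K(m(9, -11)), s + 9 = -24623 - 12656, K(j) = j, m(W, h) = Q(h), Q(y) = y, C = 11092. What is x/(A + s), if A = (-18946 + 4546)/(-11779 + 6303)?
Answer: -15200007/51043672 ≈ -0.29778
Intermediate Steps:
m(W, h) = h
A = 3600/1369 (A = -14400/(-5476) = -14400*(-1/5476) = 3600/1369 ≈ 2.6297)
s = -37288 (s = -9 + (-24623 - 12656) = -9 - 37279 = -37288)
x = 11103 (x = 11092 - 1*(-11) = 11092 + 11 = 11103)
x/(A + s) = 11103/(3600/1369 - 37288) = 11103/(-51043672/1369) = 11103*(-1369/51043672) = -15200007/51043672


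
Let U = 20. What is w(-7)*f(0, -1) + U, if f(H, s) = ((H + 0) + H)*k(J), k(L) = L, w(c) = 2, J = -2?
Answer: 20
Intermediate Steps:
f(H, s) = -4*H (f(H, s) = ((H + 0) + H)*(-2) = (H + H)*(-2) = (2*H)*(-2) = -4*H)
w(-7)*f(0, -1) + U = 2*(-4*0) + 20 = 2*0 + 20 = 0 + 20 = 20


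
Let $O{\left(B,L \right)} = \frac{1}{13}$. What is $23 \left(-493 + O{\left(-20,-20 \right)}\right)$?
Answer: $- \frac{147384}{13} \approx -11337.0$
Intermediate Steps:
$O{\left(B,L \right)} = \frac{1}{13}$
$23 \left(-493 + O{\left(-20,-20 \right)}\right) = 23 \left(-493 + \frac{1}{13}\right) = 23 \left(- \frac{6408}{13}\right) = - \frac{147384}{13}$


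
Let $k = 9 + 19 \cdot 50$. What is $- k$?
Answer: $-959$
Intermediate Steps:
$k = 959$ ($k = 9 + 950 = 959$)
$- k = \left(-1\right) 959 = -959$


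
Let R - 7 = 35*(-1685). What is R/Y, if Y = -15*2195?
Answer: 19656/10975 ≈ 1.7910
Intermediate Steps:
Y = -32925
R = -58968 (R = 7 + 35*(-1685) = 7 - 58975 = -58968)
R/Y = -58968/(-32925) = -58968*(-1/32925) = 19656/10975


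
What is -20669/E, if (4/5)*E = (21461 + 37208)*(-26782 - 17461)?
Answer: 82676/12978462835 ≈ 6.3702e-6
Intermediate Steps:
E = -12978462835/4 (E = 5*((21461 + 37208)*(-26782 - 17461))/4 = 5*(58669*(-44243))/4 = (5/4)*(-2595692567) = -12978462835/4 ≈ -3.2446e+9)
-20669/E = -20669/(-12978462835/4) = -20669*(-4/12978462835) = 82676/12978462835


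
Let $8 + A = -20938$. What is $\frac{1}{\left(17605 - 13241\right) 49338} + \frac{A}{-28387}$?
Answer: $\frac{4509904904659}{6112034265384} \approx 0.73787$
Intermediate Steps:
$A = -20946$ ($A = -8 - 20938 = -20946$)
$\frac{1}{\left(17605 - 13241\right) 49338} + \frac{A}{-28387} = \frac{1}{\left(17605 - 13241\right) 49338} - \frac{20946}{-28387} = \frac{1}{4364} \cdot \frac{1}{49338} - - \frac{20946}{28387} = \frac{1}{4364} \cdot \frac{1}{49338} + \frac{20946}{28387} = \frac{1}{215311032} + \frac{20946}{28387} = \frac{4509904904659}{6112034265384}$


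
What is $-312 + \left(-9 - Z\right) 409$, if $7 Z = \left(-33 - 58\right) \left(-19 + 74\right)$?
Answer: $288442$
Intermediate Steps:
$Z = -715$ ($Z = \frac{\left(-33 - 58\right) \left(-19 + 74\right)}{7} = \frac{\left(-91\right) 55}{7} = \frac{1}{7} \left(-5005\right) = -715$)
$-312 + \left(-9 - Z\right) 409 = -312 + \left(-9 - -715\right) 409 = -312 + \left(-9 + 715\right) 409 = -312 + 706 \cdot 409 = -312 + 288754 = 288442$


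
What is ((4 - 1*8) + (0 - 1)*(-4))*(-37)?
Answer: 0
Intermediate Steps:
((4 - 1*8) + (0 - 1)*(-4))*(-37) = ((4 - 8) - 1*(-4))*(-37) = (-4 + 4)*(-37) = 0*(-37) = 0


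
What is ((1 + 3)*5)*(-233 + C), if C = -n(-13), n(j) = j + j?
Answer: -4140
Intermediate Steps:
n(j) = 2*j
C = 26 (C = -2*(-13) = -1*(-26) = 26)
((1 + 3)*5)*(-233 + C) = ((1 + 3)*5)*(-233 + 26) = (4*5)*(-207) = 20*(-207) = -4140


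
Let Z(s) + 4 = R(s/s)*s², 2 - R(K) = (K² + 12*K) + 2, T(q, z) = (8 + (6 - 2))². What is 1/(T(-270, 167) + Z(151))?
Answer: -1/296273 ≈ -3.3753e-6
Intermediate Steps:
T(q, z) = 144 (T(q, z) = (8 + 4)² = 12² = 144)
R(K) = -K² - 12*K (R(K) = 2 - ((K² + 12*K) + 2) = 2 - (2 + K² + 12*K) = 2 + (-2 - K² - 12*K) = -K² - 12*K)
Z(s) = -4 - 13*s² (Z(s) = -4 + (-s/s*(12 + s/s))*s² = -4 + (-1*1*(12 + 1))*s² = -4 + (-1*1*13)*s² = -4 - 13*s²)
1/(T(-270, 167) + Z(151)) = 1/(144 + (-4 - 13*151²)) = 1/(144 + (-4 - 13*22801)) = 1/(144 + (-4 - 296413)) = 1/(144 - 296417) = 1/(-296273) = -1/296273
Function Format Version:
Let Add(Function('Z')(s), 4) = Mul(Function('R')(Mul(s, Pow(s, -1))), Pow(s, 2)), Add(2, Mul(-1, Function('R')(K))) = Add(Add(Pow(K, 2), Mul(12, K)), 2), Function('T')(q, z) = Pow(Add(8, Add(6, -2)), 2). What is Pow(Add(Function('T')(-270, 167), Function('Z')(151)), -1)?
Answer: Rational(-1, 296273) ≈ -3.3753e-6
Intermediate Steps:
Function('T')(q, z) = 144 (Function('T')(q, z) = Pow(Add(8, 4), 2) = Pow(12, 2) = 144)
Function('R')(K) = Add(Mul(-1, Pow(K, 2)), Mul(-12, K)) (Function('R')(K) = Add(2, Mul(-1, Add(Add(Pow(K, 2), Mul(12, K)), 2))) = Add(2, Mul(-1, Add(2, Pow(K, 2), Mul(12, K)))) = Add(2, Add(-2, Mul(-1, Pow(K, 2)), Mul(-12, K))) = Add(Mul(-1, Pow(K, 2)), Mul(-12, K)))
Function('Z')(s) = Add(-4, Mul(-13, Pow(s, 2))) (Function('Z')(s) = Add(-4, Mul(Mul(-1, Mul(s, Pow(s, -1)), Add(12, Mul(s, Pow(s, -1)))), Pow(s, 2))) = Add(-4, Mul(Mul(-1, 1, Add(12, 1)), Pow(s, 2))) = Add(-4, Mul(Mul(-1, 1, 13), Pow(s, 2))) = Add(-4, Mul(-13, Pow(s, 2))))
Pow(Add(Function('T')(-270, 167), Function('Z')(151)), -1) = Pow(Add(144, Add(-4, Mul(-13, Pow(151, 2)))), -1) = Pow(Add(144, Add(-4, Mul(-13, 22801))), -1) = Pow(Add(144, Add(-4, -296413)), -1) = Pow(Add(144, -296417), -1) = Pow(-296273, -1) = Rational(-1, 296273)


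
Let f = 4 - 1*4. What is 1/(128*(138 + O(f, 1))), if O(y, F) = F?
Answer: 1/17792 ≈ 5.6205e-5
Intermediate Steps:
f = 0 (f = 4 - 4 = 0)
1/(128*(138 + O(f, 1))) = 1/(128*(138 + 1)) = 1/(128*139) = 1/17792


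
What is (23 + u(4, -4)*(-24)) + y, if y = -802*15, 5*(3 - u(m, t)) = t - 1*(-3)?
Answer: -60419/5 ≈ -12084.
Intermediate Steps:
u(m, t) = 12/5 - t/5 (u(m, t) = 3 - (t - 1*(-3))/5 = 3 - (t + 3)/5 = 3 - (3 + t)/5 = 3 + (-3/5 - t/5) = 12/5 - t/5)
y = -12030
(23 + u(4, -4)*(-24)) + y = (23 + (12/5 - 1/5*(-4))*(-24)) - 12030 = (23 + (12/5 + 4/5)*(-24)) - 12030 = (23 + (16/5)*(-24)) - 12030 = (23 - 384/5) - 12030 = -269/5 - 12030 = -60419/5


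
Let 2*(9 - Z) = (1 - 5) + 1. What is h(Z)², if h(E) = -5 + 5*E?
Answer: 9025/4 ≈ 2256.3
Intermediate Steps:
Z = 21/2 (Z = 9 - ((1 - 5) + 1)/2 = 9 - (-4 + 1)/2 = 9 - ½*(-3) = 9 + 3/2 = 21/2 ≈ 10.500)
h(Z)² = (-5 + 5*(21/2))² = (-5 + 105/2)² = (95/2)² = 9025/4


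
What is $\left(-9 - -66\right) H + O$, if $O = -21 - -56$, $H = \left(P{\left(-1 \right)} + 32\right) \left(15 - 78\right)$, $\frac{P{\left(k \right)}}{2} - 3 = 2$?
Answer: $-150787$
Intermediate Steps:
$P{\left(k \right)} = 10$ ($P{\left(k \right)} = 6 + 2 \cdot 2 = 6 + 4 = 10$)
$H = -2646$ ($H = \left(10 + 32\right) \left(15 - 78\right) = 42 \left(-63\right) = -2646$)
$O = 35$ ($O = -21 + 56 = 35$)
$\left(-9 - -66\right) H + O = \left(-9 - -66\right) \left(-2646\right) + 35 = \left(-9 + 66\right) \left(-2646\right) + 35 = 57 \left(-2646\right) + 35 = -150822 + 35 = -150787$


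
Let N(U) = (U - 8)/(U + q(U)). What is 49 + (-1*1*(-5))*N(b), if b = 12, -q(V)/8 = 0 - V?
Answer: 1328/27 ≈ 49.185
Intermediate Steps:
q(V) = 8*V (q(V) = -8*(0 - V) = -(-8)*V = 8*V)
N(U) = (-8 + U)/(9*U) (N(U) = (U - 8)/(U + 8*U) = (-8 + U)/((9*U)) = (-8 + U)*(1/(9*U)) = (-8 + U)/(9*U))
49 + (-1*1*(-5))*N(b) = 49 + (-1*1*(-5))*((⅑)*(-8 + 12)/12) = 49 + (-1*(-5))*((⅑)*(1/12)*4) = 49 + 5*(1/27) = 49 + 5/27 = 1328/27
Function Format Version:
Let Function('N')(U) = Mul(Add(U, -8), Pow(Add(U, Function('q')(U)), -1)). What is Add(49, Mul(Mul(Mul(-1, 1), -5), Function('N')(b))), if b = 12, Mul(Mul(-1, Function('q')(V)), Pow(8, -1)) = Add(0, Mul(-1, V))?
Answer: Rational(1328, 27) ≈ 49.185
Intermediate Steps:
Function('q')(V) = Mul(8, V) (Function('q')(V) = Mul(-8, Add(0, Mul(-1, V))) = Mul(-8, Mul(-1, V)) = Mul(8, V))
Function('N')(U) = Mul(Rational(1, 9), Pow(U, -1), Add(-8, U)) (Function('N')(U) = Mul(Add(U, -8), Pow(Add(U, Mul(8, U)), -1)) = Mul(Add(-8, U), Pow(Mul(9, U), -1)) = Mul(Add(-8, U), Mul(Rational(1, 9), Pow(U, -1))) = Mul(Rational(1, 9), Pow(U, -1), Add(-8, U)))
Add(49, Mul(Mul(Mul(-1, 1), -5), Function('N')(b))) = Add(49, Mul(Mul(Mul(-1, 1), -5), Mul(Rational(1, 9), Pow(12, -1), Add(-8, 12)))) = Add(49, Mul(Mul(-1, -5), Mul(Rational(1, 9), Rational(1, 12), 4))) = Add(49, Mul(5, Rational(1, 27))) = Add(49, Rational(5, 27)) = Rational(1328, 27)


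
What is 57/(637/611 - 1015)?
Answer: -2679/47656 ≈ -0.056215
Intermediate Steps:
57/(637/611 - 1015) = 57/(637*(1/611) - 1015) = 57/(49/47 - 1015) = 57/(-47656/47) = 57*(-47/47656) = -2679/47656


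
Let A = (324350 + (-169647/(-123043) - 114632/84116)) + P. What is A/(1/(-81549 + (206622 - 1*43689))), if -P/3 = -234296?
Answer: 216314507594250496920/2587471247 ≈ 8.3601e+10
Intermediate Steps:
P = 702888 (P = -3*(-234296) = 702888)
A = 2657948830166255/2587471247 (A = (324350 + (-169647/(-123043) - 114632/84116)) + 702888 = (324350 + (-169647*(-1/123043) - 114632*1/84116)) + 702888 = (324350 + (169647/123043 - 28658/21029)) + 702888 = (324350 + 41340469/2587471247) + 702888 = 839246340304919/2587471247 + 702888 = 2657948830166255/2587471247 ≈ 1.0272e+6)
A/(1/(-81549 + (206622 - 1*43689))) = 2657948830166255/(2587471247*(1/(-81549 + (206622 - 1*43689)))) = 2657948830166255/(2587471247*(1/(-81549 + (206622 - 43689)))) = 2657948830166255/(2587471247*(1/(-81549 + 162933))) = 2657948830166255/(2587471247*(1/81384)) = (2657948830166255/2587471247)*81384 = 216314507594250496920/2587471247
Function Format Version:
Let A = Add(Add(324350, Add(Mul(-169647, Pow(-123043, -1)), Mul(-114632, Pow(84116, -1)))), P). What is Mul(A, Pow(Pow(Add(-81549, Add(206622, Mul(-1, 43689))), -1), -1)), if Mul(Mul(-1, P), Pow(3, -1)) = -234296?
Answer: Rational(216314507594250496920, 2587471247) ≈ 8.3601e+10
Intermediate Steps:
P = 702888 (P = Mul(-3, -234296) = 702888)
A = Rational(2657948830166255, 2587471247) (A = Add(Add(324350, Add(Mul(-169647, Pow(-123043, -1)), Mul(-114632, Pow(84116, -1)))), 702888) = Add(Add(324350, Add(Mul(-169647, Rational(-1, 123043)), Mul(-114632, Rational(1, 84116)))), 702888) = Add(Add(324350, Add(Rational(169647, 123043), Rational(-28658, 21029))), 702888) = Add(Add(324350, Rational(41340469, 2587471247)), 702888) = Add(Rational(839246340304919, 2587471247), 702888) = Rational(2657948830166255, 2587471247) ≈ 1.0272e+6)
Mul(A, Pow(Pow(Add(-81549, Add(206622, Mul(-1, 43689))), -1), -1)) = Mul(Rational(2657948830166255, 2587471247), Pow(Pow(Add(-81549, Add(206622, Mul(-1, 43689))), -1), -1)) = Mul(Rational(2657948830166255, 2587471247), Pow(Pow(Add(-81549, Add(206622, -43689)), -1), -1)) = Mul(Rational(2657948830166255, 2587471247), Pow(Pow(Add(-81549, 162933), -1), -1)) = Mul(Rational(2657948830166255, 2587471247), Pow(Pow(81384, -1), -1)) = Mul(Rational(2657948830166255, 2587471247), Pow(Rational(1, 81384), -1)) = Mul(Rational(2657948830166255, 2587471247), 81384) = Rational(216314507594250496920, 2587471247)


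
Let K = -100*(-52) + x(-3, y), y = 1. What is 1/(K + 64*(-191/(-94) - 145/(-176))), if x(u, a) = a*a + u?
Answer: 517/2781858 ≈ 0.00018585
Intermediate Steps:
x(u, a) = u + a**2 (x(u, a) = a**2 + u = u + a**2)
K = 5198 (K = -100*(-52) + (-3 + 1**2) = 5200 + (-3 + 1) = 5200 - 2 = 5198)
1/(K + 64*(-191/(-94) - 145/(-176))) = 1/(5198 + 64*(-191/(-94) - 145/(-176))) = 1/(5198 + 64*(-191*(-1/94) - 145*(-1/176))) = 1/(5198 + 64*(191/94 + 145/176)) = 1/(5198 + 64*(23623/8272)) = 1/(5198 + 94492/517) = 1/(2781858/517) = 517/2781858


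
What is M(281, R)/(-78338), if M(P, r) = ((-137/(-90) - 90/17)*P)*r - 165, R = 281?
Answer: 455936381/119857140 ≈ 3.8040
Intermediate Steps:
M(P, r) = -165 - 5771*P*r/1530 (M(P, r) = ((-137*(-1/90) - 90*1/17)*P)*r - 165 = ((137/90 - 90/17)*P)*r - 165 = (-5771*P/1530)*r - 165 = -5771*P*r/1530 - 165 = -165 - 5771*P*r/1530)
M(281, R)/(-78338) = (-165 - 5771/1530*281*281)/(-78338) = (-165 - 455683931/1530)*(-1/78338) = -455936381/1530*(-1/78338) = 455936381/119857140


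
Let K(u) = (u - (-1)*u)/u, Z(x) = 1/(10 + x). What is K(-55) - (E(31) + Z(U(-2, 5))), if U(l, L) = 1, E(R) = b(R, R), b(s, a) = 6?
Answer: -45/11 ≈ -4.0909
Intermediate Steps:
E(R) = 6
K(u) = 2 (K(u) = (u + u)/u = (2*u)/u = 2)
K(-55) - (E(31) + Z(U(-2, 5))) = 2 - (6 + 1/(10 + 1)) = 2 - (6 + 1/11) = 2 - 1*67/11 = 2 - 67/11 = -45/11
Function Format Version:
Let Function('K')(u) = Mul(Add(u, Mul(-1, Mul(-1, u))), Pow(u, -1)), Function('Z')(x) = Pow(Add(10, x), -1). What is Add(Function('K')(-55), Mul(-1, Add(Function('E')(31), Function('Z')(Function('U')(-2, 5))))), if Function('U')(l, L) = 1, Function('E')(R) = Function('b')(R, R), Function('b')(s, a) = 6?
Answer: Rational(-45, 11) ≈ -4.0909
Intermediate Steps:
Function('E')(R) = 6
Function('K')(u) = 2 (Function('K')(u) = Mul(Add(u, u), Pow(u, -1)) = Mul(Mul(2, u), Pow(u, -1)) = 2)
Add(Function('K')(-55), Mul(-1, Add(Function('E')(31), Function('Z')(Function('U')(-2, 5))))) = Add(2, Mul(-1, Add(6, Pow(Add(10, 1), -1)))) = Add(2, Mul(-1, Add(6, Pow(11, -1)))) = Add(2, Mul(-1, Add(6, Rational(1, 11)))) = Add(2, Mul(-1, Rational(67, 11))) = Add(2, Rational(-67, 11)) = Rational(-45, 11)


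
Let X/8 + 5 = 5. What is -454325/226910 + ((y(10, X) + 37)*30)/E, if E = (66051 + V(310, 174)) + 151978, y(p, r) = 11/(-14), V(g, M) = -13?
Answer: -7684724265/3847667488 ≈ -1.9972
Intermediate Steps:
X = 0 (X = -40 + 8*5 = -40 + 40 = 0)
y(p, r) = -11/14 (y(p, r) = 11*(-1/14) = -11/14)
E = 218016 (E = (66051 - 13) + 151978 = 66038 + 151978 = 218016)
-454325/226910 + ((y(10, X) + 37)*30)/E = -454325/226910 + ((-11/14 + 37)*30)/218016 = -454325*1/226910 + ((507/14)*30)*(1/218016) = -90865/45382 + (7605/7)*(1/218016) = -90865/45382 + 845/169568 = -7684724265/3847667488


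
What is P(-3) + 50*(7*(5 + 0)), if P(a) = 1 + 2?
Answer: 1753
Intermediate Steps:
P(a) = 3
P(-3) + 50*(7*(5 + 0)) = 3 + 50*(7*(5 + 0)) = 3 + 50*(7*5) = 3 + 50*35 = 3 + 1750 = 1753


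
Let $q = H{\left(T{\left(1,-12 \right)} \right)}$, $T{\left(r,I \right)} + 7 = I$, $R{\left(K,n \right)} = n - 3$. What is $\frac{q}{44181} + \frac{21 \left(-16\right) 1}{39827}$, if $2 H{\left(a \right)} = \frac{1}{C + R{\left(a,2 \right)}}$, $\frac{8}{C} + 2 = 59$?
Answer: $- \frac{485687369}{57480158442} \approx -0.0084497$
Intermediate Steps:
$R{\left(K,n \right)} = -3 + n$
$T{\left(r,I \right)} = -7 + I$
$C = \frac{8}{57}$ ($C = \frac{8}{-2 + 59} = \frac{8}{57} \approx 0.14035$)
$H{\left(a \right)} = - \frac{57}{98}$ ($H{\left(a \right)} = \frac{1}{2 \left(\frac{8}{57} + \left(-3 + 2\right)\right)} = \frac{1}{2 \left(\frac{8}{57} - 1\right)} = \frac{1}{2 \left(- \frac{49}{57}\right)} = \frac{1}{2} \left(- \frac{57}{49}\right) = - \frac{57}{98}$)
$q = - \frac{57}{98} \approx -0.58163$
$\frac{q}{44181} + \frac{21 \left(-16\right) 1}{39827} = - \frac{57}{98 \cdot 44181} + \frac{21 \left(-16\right) 1}{39827} = \left(- \frac{57}{98}\right) \frac{1}{44181} + \left(-336\right) 1 \cdot \frac{1}{39827} = - \frac{19}{1443246} - \frac{336}{39827} = - \frac{485687369}{57480158442}$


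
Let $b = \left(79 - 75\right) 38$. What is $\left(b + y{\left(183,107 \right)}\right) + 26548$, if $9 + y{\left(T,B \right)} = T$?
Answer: $26874$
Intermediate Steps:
$b = 152$ ($b = \left(79 - 75\right) 38 = 4 \cdot 38 = 152$)
$y{\left(T,B \right)} = -9 + T$
$\left(b + y{\left(183,107 \right)}\right) + 26548 = \left(152 + \left(-9 + 183\right)\right) + 26548 = \left(152 + 174\right) + 26548 = 326 + 26548 = 26874$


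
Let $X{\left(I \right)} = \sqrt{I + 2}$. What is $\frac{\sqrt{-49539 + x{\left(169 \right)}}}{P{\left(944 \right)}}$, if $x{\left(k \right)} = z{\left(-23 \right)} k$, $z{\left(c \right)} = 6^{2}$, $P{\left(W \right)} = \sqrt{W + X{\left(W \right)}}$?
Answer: $\frac{i \sqrt{43455}}{\sqrt{944 + \sqrt{946}}} \approx 6.6768 i$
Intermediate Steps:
$X{\left(I \right)} = \sqrt{2 + I}$
$P{\left(W \right)} = \sqrt{W + \sqrt{2 + W}}$
$z{\left(c \right)} = 36$
$x{\left(k \right)} = 36 k$
$\frac{\sqrt{-49539 + x{\left(169 \right)}}}{P{\left(944 \right)}} = \frac{\sqrt{-49539 + 36 \cdot 169}}{\sqrt{944 + \sqrt{2 + 944}}} = \frac{\sqrt{-49539 + 6084}}{\sqrt{944 + \sqrt{946}}} = \frac{\sqrt{-43455}}{\sqrt{944 + \sqrt{946}}} = \frac{i \sqrt{43455}}{\sqrt{944 + \sqrt{946}}}$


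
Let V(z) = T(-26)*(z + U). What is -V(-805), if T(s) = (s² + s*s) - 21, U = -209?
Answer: 1349634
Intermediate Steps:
T(s) = -21 + 2*s² (T(s) = (s² + s²) - 21 = 2*s² - 21 = -21 + 2*s²)
V(z) = -278179 + 1331*z (V(z) = (-21 + 2*(-26)²)*(z - 209) = (-21 + 2*676)*(-209 + z) = (-21 + 1352)*(-209 + z) = 1331*(-209 + z) = -278179 + 1331*z)
-V(-805) = -(-278179 + 1331*(-805)) = -(-278179 - 1071455) = -1*(-1349634) = 1349634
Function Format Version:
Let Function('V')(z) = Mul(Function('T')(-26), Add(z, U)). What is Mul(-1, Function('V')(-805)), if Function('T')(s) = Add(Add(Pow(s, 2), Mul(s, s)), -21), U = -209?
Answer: 1349634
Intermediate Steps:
Function('T')(s) = Add(-21, Mul(2, Pow(s, 2))) (Function('T')(s) = Add(Add(Pow(s, 2), Pow(s, 2)), -21) = Add(Mul(2, Pow(s, 2)), -21) = Add(-21, Mul(2, Pow(s, 2))))
Function('V')(z) = Add(-278179, Mul(1331, z)) (Function('V')(z) = Mul(Add(-21, Mul(2, Pow(-26, 2))), Add(z, -209)) = Mul(Add(-21, Mul(2, 676)), Add(-209, z)) = Mul(Add(-21, 1352), Add(-209, z)) = Mul(1331, Add(-209, z)) = Add(-278179, Mul(1331, z)))
Mul(-1, Function('V')(-805)) = Mul(-1, Add(-278179, Mul(1331, -805))) = Mul(-1, Add(-278179, -1071455)) = Mul(-1, -1349634) = 1349634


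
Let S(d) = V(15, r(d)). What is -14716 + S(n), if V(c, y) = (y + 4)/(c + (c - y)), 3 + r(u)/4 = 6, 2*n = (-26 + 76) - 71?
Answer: -132436/9 ≈ -14715.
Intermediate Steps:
n = -21/2 (n = ((-26 + 76) - 71)/2 = (50 - 71)/2 = (1/2)*(-21) = -21/2 ≈ -10.500)
r(u) = 12 (r(u) = -12 + 4*6 = -12 + 24 = 12)
V(c, y) = (4 + y)/(-y + 2*c)
S(d) = 8/9 (S(d) = (4 + 12)/(-1*12 + 2*15) = 16/(-12 + 30) = 16/18 = (1/18)*16 = 8/9)
-14716 + S(n) = -14716 + 8/9 = -132436/9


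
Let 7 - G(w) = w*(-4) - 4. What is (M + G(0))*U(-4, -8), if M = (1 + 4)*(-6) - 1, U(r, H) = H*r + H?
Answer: -480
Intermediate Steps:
U(r, H) = H + H*r
G(w) = 11 + 4*w (G(w) = 7 - (w*(-4) - 4) = 7 - (-4*w - 4) = 7 - (-4 - 4*w) = 7 + (4 + 4*w) = 11 + 4*w)
M = -31 (M = 5*(-6) - 1 = -30 - 1 = -31)
(M + G(0))*U(-4, -8) = (-31 + (11 + 4*0))*(-8*(1 - 4)) = (-31 + (11 + 0))*(-8*(-3)) = (-31 + 11)*24 = -20*24 = -480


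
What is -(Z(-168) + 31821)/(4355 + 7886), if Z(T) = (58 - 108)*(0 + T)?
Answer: -40221/12241 ≈ -3.2858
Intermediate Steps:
Z(T) = -50*T
-(Z(-168) + 31821)/(4355 + 7886) = -(-50*(-168) + 31821)/(4355 + 7886) = -(8400 + 31821)/12241 = -40221/12241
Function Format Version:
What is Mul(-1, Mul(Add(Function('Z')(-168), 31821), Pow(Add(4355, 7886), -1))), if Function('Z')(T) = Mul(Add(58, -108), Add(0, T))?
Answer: Rational(-40221, 12241) ≈ -3.2858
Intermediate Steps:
Function('Z')(T) = Mul(-50, T)
Mul(-1, Mul(Add(Function('Z')(-168), 31821), Pow(Add(4355, 7886), -1))) = Mul(-1, Mul(Add(Mul(-50, -168), 31821), Pow(Add(4355, 7886), -1))) = Mul(-1, Mul(Add(8400, 31821), Pow(12241, -1))) = Mul(-1, Mul(40221, Rational(1, 12241))) = Mul(-1, Rational(40221, 12241)) = Rational(-40221, 12241)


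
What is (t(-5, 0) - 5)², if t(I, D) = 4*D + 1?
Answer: 16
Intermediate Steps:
t(I, D) = 1 + 4*D
(t(-5, 0) - 5)² = ((1 + 4*0) - 5)² = ((1 + 0) - 5)² = (1 - 5)² = (-4)² = 16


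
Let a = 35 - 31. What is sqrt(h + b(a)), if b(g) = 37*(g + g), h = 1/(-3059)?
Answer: 3*sqrt(307756813)/3059 ≈ 17.205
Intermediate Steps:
h = -1/3059 ≈ -0.00032690
a = 4
b(g) = 74*g (b(g) = 37*(2*g) = 74*g)
sqrt(h + b(a)) = sqrt(-1/3059 + 74*4) = sqrt(-1/3059 + 296) = sqrt(905463/3059) = 3*sqrt(307756813)/3059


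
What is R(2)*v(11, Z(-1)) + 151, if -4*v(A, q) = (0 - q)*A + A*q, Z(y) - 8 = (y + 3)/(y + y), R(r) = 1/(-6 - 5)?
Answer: 151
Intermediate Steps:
R(r) = -1/11 (R(r) = 1/(-11) = -1/11)
Z(y) = 8 + (3 + y)/(2*y) (Z(y) = 8 + (y + 3)/(y + y) = 8 + (3 + y)/((2*y)) = 8 + (3 + y)*(1/(2*y)) = 8 + (3 + y)/(2*y))
v(A, q) = 0 (v(A, q) = -((0 - q)*A + A*q)/4 = -((-q)*A + A*q)/4 = -(-A*q + A*q)/4 = -¼*0 = 0)
R(2)*v(11, Z(-1)) + 151 = -1/11*0 + 151 = 0 + 151 = 151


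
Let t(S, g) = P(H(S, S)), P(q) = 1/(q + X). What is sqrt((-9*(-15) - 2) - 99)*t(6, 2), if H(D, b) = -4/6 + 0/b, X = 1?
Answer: 3*sqrt(34) ≈ 17.493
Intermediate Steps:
H(D, b) = -2/3 (H(D, b) = -4*1/6 + 0 = -2/3 + 0 = -2/3)
P(q) = 1/(1 + q) (P(q) = 1/(q + 1) = 1/(1 + q))
t(S, g) = 3 (t(S, g) = 1/(1 - 2/3) = 1/(1/3) = 3)
sqrt((-9*(-15) - 2) - 99)*t(6, 2) = sqrt((-9*(-15) - 2) - 99)*3 = sqrt((135 - 2) - 99)*3 = sqrt(133 - 99)*3 = sqrt(34)*3 = 3*sqrt(34)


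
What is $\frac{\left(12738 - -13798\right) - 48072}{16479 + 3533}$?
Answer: $- \frac{5384}{5003} \approx -1.0762$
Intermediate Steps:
$\frac{\left(12738 - -13798\right) - 48072}{16479 + 3533} = \frac{\left(12738 + 13798\right) - 48072}{20012} = \left(26536 - 48072\right) \frac{1}{20012} = \left(-21536\right) \frac{1}{20012} = - \frac{5384}{5003}$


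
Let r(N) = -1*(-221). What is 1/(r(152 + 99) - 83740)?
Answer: -1/83519 ≈ -1.1973e-5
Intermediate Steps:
r(N) = 221
1/(r(152 + 99) - 83740) = 1/(221 - 83740) = 1/(-83519) = -1/83519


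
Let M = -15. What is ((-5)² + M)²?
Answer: 100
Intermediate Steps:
((-5)² + M)² = ((-5)² - 15)² = (25 - 15)² = 10² = 100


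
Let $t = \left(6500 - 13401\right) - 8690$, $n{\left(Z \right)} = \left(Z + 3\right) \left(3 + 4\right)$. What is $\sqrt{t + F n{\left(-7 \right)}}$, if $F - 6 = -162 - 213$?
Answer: $i \sqrt{5259} \approx 72.519 i$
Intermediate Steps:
$F = -369$ ($F = 6 - 375 = -369$)
$n{\left(Z \right)} = 21 + 7 Z$ ($n{\left(Z \right)} = \left(3 + Z\right) 7 = 21 + 7 Z$)
$t = -15591$ ($t = -6901 - 8690 = -15591$)
$\sqrt{t + F n{\left(-7 \right)}} = \sqrt{-15591 - 369 \left(21 + 7 \left(-7\right)\right)} = \sqrt{-15591 - 369 \left(21 - 49\right)} = \sqrt{-15591 - -10332} = \sqrt{-15591 + 10332} = \sqrt{-5259} = i \sqrt{5259}$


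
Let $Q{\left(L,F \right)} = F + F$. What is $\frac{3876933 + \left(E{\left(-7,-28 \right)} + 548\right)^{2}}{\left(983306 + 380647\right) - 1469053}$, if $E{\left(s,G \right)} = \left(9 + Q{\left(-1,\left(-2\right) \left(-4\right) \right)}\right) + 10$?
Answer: $- \frac{2108411}{52550} \approx -40.122$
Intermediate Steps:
$Q{\left(L,F \right)} = 2 F$
$E{\left(s,G \right)} = 35$ ($E{\left(s,G \right)} = \left(9 + 2 \left(\left(-2\right) \left(-4\right)\right)\right) + 10 = \left(9 + 2 \cdot 8\right) + 10 = \left(9 + 16\right) + 10 = 25 + 10 = 35$)
$\frac{3876933 + \left(E{\left(-7,-28 \right)} + 548\right)^{2}}{\left(983306 + 380647\right) - 1469053} = \frac{3876933 + \left(35 + 548\right)^{2}}{\left(983306 + 380647\right) - 1469053} = \frac{3876933 + 583^{2}}{1363953 - 1469053} = \frac{3876933 + 339889}{-105100} = 4216822 \left(- \frac{1}{105100}\right) = - \frac{2108411}{52550}$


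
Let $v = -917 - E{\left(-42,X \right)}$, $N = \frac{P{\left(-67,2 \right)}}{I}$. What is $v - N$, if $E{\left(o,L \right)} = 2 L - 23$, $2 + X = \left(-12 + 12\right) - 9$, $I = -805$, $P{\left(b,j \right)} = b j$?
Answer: $- \frac{702094}{805} \approx -872.17$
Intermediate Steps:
$X = -11$ ($X = -2 + \left(\left(-12 + 12\right) - 9\right) = -2 + \left(0 - 9\right) = -2 - 9 = -11$)
$N = \frac{134}{805}$ ($N = \frac{\left(-67\right) 2}{-805} = \left(-134\right) \left(- \frac{1}{805}\right) = \frac{134}{805} \approx 0.16646$)
$E{\left(o,L \right)} = -23 + 2 L$
$v = -872$ ($v = -917 - \left(-23 + 2 \left(-11\right)\right) = -917 - \left(-23 - 22\right) = -917 - -45 = -917 + 45 = -872$)
$v - N = -872 - \frac{134}{805} = - \frac{702094}{805}$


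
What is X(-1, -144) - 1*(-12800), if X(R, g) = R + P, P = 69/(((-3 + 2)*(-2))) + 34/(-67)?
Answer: 1719621/134 ≈ 12833.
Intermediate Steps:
P = 4555/134 (P = 69/((-1*(-2))) + 34*(-1/67) = 69/2 - 34/67 = 4555/134 ≈ 33.993)
X(R, g) = 4555/134 + R (X(R, g) = R + 4555/134 = 4555/134 + R)
X(-1, -144) - 1*(-12800) = (4555/134 - 1) - 1*(-12800) = 4421/134 + 12800 = 1719621/134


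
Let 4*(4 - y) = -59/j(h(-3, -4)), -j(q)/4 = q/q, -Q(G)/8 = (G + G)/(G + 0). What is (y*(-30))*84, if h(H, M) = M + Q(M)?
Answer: -1575/2 ≈ -787.50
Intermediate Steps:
Q(G) = -16 (Q(G) = -8*(G + G)/(G + 0) = -8*2*G/G = -8*2 = -16)
h(H, M) = -16 + M (h(H, M) = M - 16 = -16 + M)
j(q) = -4 (j(q) = -4*q/q = -4*1 = -4)
y = 5/16 (y = 4 - (-59)/(4*(-4)) = 4 - (-59)*(-1)/(4*4) = 4 - ¼*59/4 = 4 - 59/16 = 5/16 ≈ 0.31250)
(y*(-30))*84 = ((5/16)*(-30))*84 = -75/8*84 = -1575/2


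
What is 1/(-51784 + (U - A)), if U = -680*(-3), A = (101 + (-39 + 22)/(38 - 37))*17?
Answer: -1/51172 ≈ -1.9542e-5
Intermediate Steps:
A = 1428 (A = (101 - 17/1)*17 = (101 - 17*1)*17 = (101 - 17)*17 = 84*17 = 1428)
U = 2040
1/(-51784 + (U - A)) = 1/(-51784 + (2040 - 1*1428)) = 1/(-51784 + (2040 - 1428)) = 1/(-51784 + 612) = 1/(-51172) = -1/51172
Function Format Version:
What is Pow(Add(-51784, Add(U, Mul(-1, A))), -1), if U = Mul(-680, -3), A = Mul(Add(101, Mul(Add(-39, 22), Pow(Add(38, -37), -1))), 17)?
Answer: Rational(-1, 51172) ≈ -1.9542e-5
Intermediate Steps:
A = 1428 (A = Mul(Add(101, Mul(-17, Pow(1, -1))), 17) = Mul(Add(101, Mul(-17, 1)), 17) = Mul(Add(101, -17), 17) = Mul(84, 17) = 1428)
U = 2040
Pow(Add(-51784, Add(U, Mul(-1, A))), -1) = Pow(Add(-51784, Add(2040, Mul(-1, 1428))), -1) = Pow(Add(-51784, Add(2040, -1428)), -1) = Pow(Add(-51784, 612), -1) = Pow(-51172, -1) = Rational(-1, 51172)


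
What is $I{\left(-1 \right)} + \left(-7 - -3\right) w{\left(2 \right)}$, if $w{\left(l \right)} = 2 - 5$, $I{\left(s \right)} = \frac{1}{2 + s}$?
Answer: $13$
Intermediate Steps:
$w{\left(l \right)} = -3$ ($w{\left(l \right)} = 2 - 5 = -3$)
$I{\left(-1 \right)} + \left(-7 - -3\right) w{\left(2 \right)} = \frac{1}{2 - 1} + \left(-7 - -3\right) \left(-3\right) = 1^{-1} + \left(-7 + 3\right) \left(-3\right) = 1 - -12 = 1 + 12 = 13$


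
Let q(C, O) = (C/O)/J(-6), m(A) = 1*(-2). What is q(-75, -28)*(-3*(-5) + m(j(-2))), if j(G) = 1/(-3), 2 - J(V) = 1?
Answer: 975/28 ≈ 34.821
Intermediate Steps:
J(V) = 1 (J(V) = 2 - 1*1 = 2 - 1 = 1)
j(G) = -1/3 (j(G) = 1*(-1/3) = -1/3)
m(A) = -2
q(C, O) = C/O (q(C, O) = (C/O)/1 = (C/O)*1 = C/O)
q(-75, -28)*(-3*(-5) + m(j(-2))) = (-75/(-28))*(-3*(-5) - 2) = (-75*(-1/28))*(15 - 2) = (75/28)*13 = 975/28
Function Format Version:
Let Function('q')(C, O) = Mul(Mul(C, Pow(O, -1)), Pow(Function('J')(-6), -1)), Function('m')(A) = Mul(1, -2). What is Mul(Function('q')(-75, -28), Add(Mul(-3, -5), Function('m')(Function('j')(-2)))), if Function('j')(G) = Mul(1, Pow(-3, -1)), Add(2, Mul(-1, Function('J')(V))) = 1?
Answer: Rational(975, 28) ≈ 34.821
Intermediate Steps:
Function('J')(V) = 1 (Function('J')(V) = Add(2, Mul(-1, 1)) = Add(2, -1) = 1)
Function('j')(G) = Rational(-1, 3) (Function('j')(G) = Mul(1, Rational(-1, 3)) = Rational(-1, 3))
Function('m')(A) = -2
Function('q')(C, O) = Mul(C, Pow(O, -1)) (Function('q')(C, O) = Mul(Mul(C, Pow(O, -1)), Pow(1, -1)) = Mul(Mul(C, Pow(O, -1)), 1) = Mul(C, Pow(O, -1)))
Mul(Function('q')(-75, -28), Add(Mul(-3, -5), Function('m')(Function('j')(-2)))) = Mul(Mul(-75, Pow(-28, -1)), Add(Mul(-3, -5), -2)) = Mul(Mul(-75, Rational(-1, 28)), Add(15, -2)) = Mul(Rational(75, 28), 13) = Rational(975, 28)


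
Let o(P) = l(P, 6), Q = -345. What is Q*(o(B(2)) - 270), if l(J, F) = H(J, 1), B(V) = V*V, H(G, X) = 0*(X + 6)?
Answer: 93150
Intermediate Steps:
H(G, X) = 0 (H(G, X) = 0*(6 + X) = 0)
B(V) = V²
l(J, F) = 0
o(P) = 0
Q*(o(B(2)) - 270) = -345*(0 - 270) = -345*(-270) = 93150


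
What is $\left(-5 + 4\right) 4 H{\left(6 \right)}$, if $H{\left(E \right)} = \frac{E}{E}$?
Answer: $-4$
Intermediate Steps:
$H{\left(E \right)} = 1$
$\left(-5 + 4\right) 4 H{\left(6 \right)} = \left(-5 + 4\right) 4 \cdot 1 = \left(-1\right) 4 \cdot 1 = \left(-4\right) 1 = -4$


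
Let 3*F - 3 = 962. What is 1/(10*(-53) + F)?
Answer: -3/625 ≈ -0.0048000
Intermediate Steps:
F = 965/3 (F = 1 + (⅓)*962 = 1 + 962/3 = 965/3 ≈ 321.67)
1/(10*(-53) + F) = 1/(10*(-53) + 965/3) = 1/(-530 + 965/3) = 1/(-625/3) = -3/625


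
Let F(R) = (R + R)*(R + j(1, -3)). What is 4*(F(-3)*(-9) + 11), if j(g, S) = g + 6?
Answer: 908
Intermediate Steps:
j(g, S) = 6 + g
F(R) = 2*R*(7 + R) (F(R) = (R + R)*(R + (6 + 1)) = (2*R)*(R + 7) = (2*R)*(7 + R) = 2*R*(7 + R))
4*(F(-3)*(-9) + 11) = 4*((2*(-3)*(7 - 3))*(-9) + 11) = 4*((2*(-3)*4)*(-9) + 11) = 4*(-24*(-9) + 11) = 4*(216 + 11) = 4*227 = 908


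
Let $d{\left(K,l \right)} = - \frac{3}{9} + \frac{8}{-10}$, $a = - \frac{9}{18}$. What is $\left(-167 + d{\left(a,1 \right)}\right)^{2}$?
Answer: $\frac{6360484}{225} \approx 28269.0$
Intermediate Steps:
$a = - \frac{1}{2}$ ($a = \left(-9\right) \frac{1}{18} = - \frac{1}{2} \approx -0.5$)
$d{\left(K,l \right)} = - \frac{17}{15}$ ($d{\left(K,l \right)} = \left(-3\right) \frac{1}{9} + 8 \left(- \frac{1}{10}\right) = - \frac{1}{3} - \frac{4}{5} = - \frac{17}{15}$)
$\left(-167 + d{\left(a,1 \right)}\right)^{2} = \left(-167 - \frac{17}{15}\right)^{2} = \left(- \frac{2522}{15}\right)^{2} = \frac{6360484}{225}$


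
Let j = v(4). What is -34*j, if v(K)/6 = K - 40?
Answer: 7344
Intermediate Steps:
v(K) = -240 + 6*K (v(K) = 6*(K - 40) = 6*(-40 + K) = -240 + 6*K)
j = -216 (j = -240 + 6*4 = -240 + 24 = -216)
-34*j = -34*(-216) = 7344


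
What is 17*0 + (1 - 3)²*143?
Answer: 572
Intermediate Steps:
17*0 + (1 - 3)²*143 = 0 + (-2)²*143 = 0 + 4*143 = 0 + 572 = 572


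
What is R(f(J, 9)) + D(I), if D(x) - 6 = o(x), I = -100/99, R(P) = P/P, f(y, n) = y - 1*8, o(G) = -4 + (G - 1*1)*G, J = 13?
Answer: 49303/9801 ≈ 5.0304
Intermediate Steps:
o(G) = -4 + G*(-1 + G) (o(G) = -4 + (G - 1)*G = -4 + (-1 + G)*G = -4 + G*(-1 + G))
f(y, n) = -8 + y (f(y, n) = y - 8 = -8 + y)
R(P) = 1
I = -100/99 (I = -100*1/99 = -100/99 ≈ -1.0101)
D(x) = 2 + x² - x (D(x) = 6 + (-4 + x² - x) = 2 + x² - x)
R(f(J, 9)) + D(I) = 1 + (2 + (-100/99)² - 1*(-100/99)) = 1 + (2 + 10000/9801 + 100/99) = 1 + 39502/9801 = 49303/9801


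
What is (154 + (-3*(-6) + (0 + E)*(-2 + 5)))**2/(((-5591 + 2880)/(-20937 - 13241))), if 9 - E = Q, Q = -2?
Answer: 1436330450/2711 ≈ 5.2982e+5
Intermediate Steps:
E = 11 (E = 9 - 1*(-2) = 9 + 2 = 11)
(154 + (-3*(-6) + (0 + E)*(-2 + 5)))**2/(((-5591 + 2880)/(-20937 - 13241))) = (154 + (-3*(-6) + (0 + 11)*(-2 + 5)))**2/(((-5591 + 2880)/(-20937 - 13241))) = (154 + (18 + 11*3))**2/((-2711/(-34178))) = (154 + (18 + 33))**2/((-2711*(-1/34178))) = (154 + 51)**2/(2711/34178) = 205**2*(34178/2711) = 42025*(34178/2711) = 1436330450/2711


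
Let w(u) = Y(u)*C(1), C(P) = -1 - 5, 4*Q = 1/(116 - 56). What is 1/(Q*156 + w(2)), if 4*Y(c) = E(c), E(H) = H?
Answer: -20/47 ≈ -0.42553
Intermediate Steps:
Q = 1/240 (Q = 1/(4*(116 - 56)) = (¼)/60 = (¼)*(1/60) = 1/240 ≈ 0.0041667)
C(P) = -6
Y(c) = c/4
w(u) = -3*u/2 (w(u) = (u/4)*(-6) = -3*u/2)
1/(Q*156 + w(2)) = 1/((1/240)*156 - 3/2*2) = 1/(13/20 - 3) = 1/(-47/20) = -20/47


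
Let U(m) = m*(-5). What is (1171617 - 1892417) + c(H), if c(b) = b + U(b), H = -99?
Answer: -720404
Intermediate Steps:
U(m) = -5*m
c(b) = -4*b (c(b) = b - 5*b = -4*b)
(1171617 - 1892417) + c(H) = (1171617 - 1892417) - 4*(-99) = -720800 + 396 = -720404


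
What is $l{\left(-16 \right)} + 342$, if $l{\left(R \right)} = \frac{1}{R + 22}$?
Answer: $\frac{2053}{6} \approx 342.17$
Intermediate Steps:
$l{\left(R \right)} = \frac{1}{22 + R}$
$l{\left(-16 \right)} + 342 = \frac{1}{22 - 16} + 342 = \frac{1}{6} + 342 = \frac{2053}{6}$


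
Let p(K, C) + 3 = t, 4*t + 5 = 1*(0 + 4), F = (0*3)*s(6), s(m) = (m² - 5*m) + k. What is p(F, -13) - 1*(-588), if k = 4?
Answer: 2339/4 ≈ 584.75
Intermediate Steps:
s(m) = 4 + m² - 5*m (s(m) = (m² - 5*m) + 4 = 4 + m² - 5*m)
F = 0 (F = (0*3)*(4 + 6² - 5*6) = 0*(4 + 36 - 30) = 0*10 = 0)
t = -¼ (t = -5/4 + (1*(0 + 4))/4 = -5/4 + (1*4)/4 = -5/4 + (¼)*4 = -5/4 + 1 = -¼ ≈ -0.25000)
p(K, C) = -13/4 (p(K, C) = -3 - ¼ = -13/4)
p(F, -13) - 1*(-588) = -13/4 - 1*(-588) = -13/4 + 588 = 2339/4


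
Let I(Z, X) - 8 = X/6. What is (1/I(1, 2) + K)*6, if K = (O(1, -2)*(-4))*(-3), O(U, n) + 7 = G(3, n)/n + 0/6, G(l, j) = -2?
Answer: -10782/25 ≈ -431.28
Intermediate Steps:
I(Z, X) = 8 + X/6
O(U, n) = -7 - 2/n (O(U, n) = -7 + (-2/n + 0/6) = -7 + (-2/n + 0*(1/6)) = -7 + (-2/n + 0) = -7 - 2/n)
K = -72 (K = ((-7 - 2/(-2))*(-4))*(-3) = ((-7 - 2*(-1/2))*(-4))*(-3) = ((-7 + 1)*(-4))*(-3) = -6*(-4)*(-3) = 24*(-3) = -72)
(1/I(1, 2) + K)*6 = (1/(8 + (1/6)*2) - 72)*6 = (1/(8 + 1/3) - 72)*6 = (1/(25/3) - 72)*6 = (3/25 - 72)*6 = -1797/25*6 = -10782/25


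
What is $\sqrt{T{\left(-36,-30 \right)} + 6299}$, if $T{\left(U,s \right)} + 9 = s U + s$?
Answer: $2 \sqrt{1835} \approx 85.674$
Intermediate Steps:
$T{\left(U,s \right)} = -9 + s + U s$ ($T{\left(U,s \right)} = -9 + \left(s U + s\right) = -9 + \left(U s + s\right) = -9 + \left(s + U s\right) = -9 + s + U s$)
$\sqrt{T{\left(-36,-30 \right)} + 6299} = \sqrt{\left(-9 - 30 - -1080\right) + 6299} = \sqrt{\left(-9 - 30 + 1080\right) + 6299} = \sqrt{1041 + 6299} = \sqrt{7340} = 2 \sqrt{1835}$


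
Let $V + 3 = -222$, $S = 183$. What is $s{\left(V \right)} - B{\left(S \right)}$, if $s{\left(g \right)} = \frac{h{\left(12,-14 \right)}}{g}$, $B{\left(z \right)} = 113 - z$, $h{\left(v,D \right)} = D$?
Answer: $\frac{15764}{225} \approx 70.062$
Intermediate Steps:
$V = -225$ ($V = -3 - 222 = -225$)
$s{\left(g \right)} = - \frac{14}{g}$
$s{\left(V \right)} - B{\left(S \right)} = - \frac{14}{-225} - \left(113 - 183\right) = \left(-14\right) \left(- \frac{1}{225}\right) - \left(113 - 183\right) = \frac{14}{225} - -70 = \frac{14}{225} + 70 = \frac{15764}{225}$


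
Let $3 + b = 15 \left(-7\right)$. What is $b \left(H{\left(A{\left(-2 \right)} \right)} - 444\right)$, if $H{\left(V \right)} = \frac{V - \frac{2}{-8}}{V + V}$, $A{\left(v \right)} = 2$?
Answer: $\frac{191565}{4} \approx 47891.0$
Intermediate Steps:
$H{\left(V \right)} = \frac{\frac{1}{4} + V}{2 V}$ ($H{\left(V \right)} = \frac{V - - \frac{1}{4}}{2 V} = \left(V + \frac{1}{4}\right) \frac{1}{2 V} = \left(\frac{1}{4} + V\right) \frac{1}{2 V} = \frac{\frac{1}{4} + V}{2 V}$)
$b = -108$ ($b = -3 + 15 \left(-7\right) = -3 - 105 = -108$)
$b \left(H{\left(A{\left(-2 \right)} \right)} - 444\right) = - 108 \left(\frac{1 + 4 \cdot 2}{8 \cdot 2} - 444\right) = - 108 \left(\frac{1}{8} \cdot \frac{1}{2} \left(1 + 8\right) - 444\right) = - 108 \left(\frac{1}{8} \cdot \frac{1}{2} \cdot 9 - 444\right) = - 108 \left(\frac{9}{16} - 444\right) = \left(-108\right) \left(- \frac{7095}{16}\right) = \frac{191565}{4}$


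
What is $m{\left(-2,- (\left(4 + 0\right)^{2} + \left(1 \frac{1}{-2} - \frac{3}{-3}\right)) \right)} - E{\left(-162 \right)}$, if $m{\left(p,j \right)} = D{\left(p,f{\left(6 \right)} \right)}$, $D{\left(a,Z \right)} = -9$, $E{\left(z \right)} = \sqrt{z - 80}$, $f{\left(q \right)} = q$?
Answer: $-9 - 11 i \sqrt{2} \approx -9.0 - 15.556 i$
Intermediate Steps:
$E{\left(z \right)} = \sqrt{-80 + z}$
$m{\left(p,j \right)} = -9$
$m{\left(-2,- (\left(4 + 0\right)^{2} + \left(1 \frac{1}{-2} - \frac{3}{-3}\right)) \right)} - E{\left(-162 \right)} = -9 - \sqrt{-80 - 162} = -9 - \sqrt{-242} = -9 - 11 i \sqrt{2}$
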